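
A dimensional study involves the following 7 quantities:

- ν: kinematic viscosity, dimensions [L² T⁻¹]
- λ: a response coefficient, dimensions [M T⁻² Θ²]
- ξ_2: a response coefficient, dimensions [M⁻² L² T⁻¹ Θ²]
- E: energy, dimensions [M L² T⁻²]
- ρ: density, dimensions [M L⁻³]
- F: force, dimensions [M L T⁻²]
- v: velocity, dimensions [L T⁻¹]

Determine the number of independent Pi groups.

3

There are 7 variables and 4 base dimensions (M, L, T, Θ).
The dimension matrix has rank 4.
Independent dimensionless groups: 7 − 4 = 3.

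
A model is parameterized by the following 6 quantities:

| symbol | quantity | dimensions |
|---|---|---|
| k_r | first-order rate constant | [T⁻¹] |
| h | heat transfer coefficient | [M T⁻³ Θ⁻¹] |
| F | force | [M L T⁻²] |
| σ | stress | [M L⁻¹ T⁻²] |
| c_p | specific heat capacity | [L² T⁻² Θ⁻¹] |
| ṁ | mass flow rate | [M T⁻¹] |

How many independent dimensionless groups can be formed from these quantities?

There are 6 variables and 4 base dimensions (M, L, T, Θ).
The dimension matrix has rank 4.
Independent dimensionless groups: 6 − 4 = 2.

2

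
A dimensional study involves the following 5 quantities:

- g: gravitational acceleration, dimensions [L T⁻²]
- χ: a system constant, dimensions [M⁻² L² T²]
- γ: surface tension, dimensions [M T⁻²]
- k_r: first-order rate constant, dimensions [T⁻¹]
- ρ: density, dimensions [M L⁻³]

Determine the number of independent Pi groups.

2

There are 5 variables and 3 base dimensions (M, L, T).
The dimension matrix has rank 3.
Independent dimensionless groups: 5 − 3 = 2.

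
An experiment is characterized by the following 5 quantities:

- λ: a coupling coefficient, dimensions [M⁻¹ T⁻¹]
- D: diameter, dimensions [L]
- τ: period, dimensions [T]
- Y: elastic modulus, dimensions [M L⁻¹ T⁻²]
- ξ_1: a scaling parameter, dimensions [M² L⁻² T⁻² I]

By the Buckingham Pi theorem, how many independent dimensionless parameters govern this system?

1

There are 5 variables and 4 base dimensions (M, L, T, I).
The dimension matrix has rank 4.
Independent dimensionless groups: 5 − 4 = 1.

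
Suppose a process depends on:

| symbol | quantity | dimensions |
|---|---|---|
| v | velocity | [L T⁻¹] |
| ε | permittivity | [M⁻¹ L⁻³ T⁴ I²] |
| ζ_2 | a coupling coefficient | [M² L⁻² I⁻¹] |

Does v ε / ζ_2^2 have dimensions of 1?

Sum the exponent of each base dimension across the product:
  M: [v]_M + [ε]_M − 2·[ζ_2]_M = (0) + (-1) − 2·(2) = -5
  L: [v]_L + [ε]_L − 2·[ζ_2]_L = (1) + (-3) − 2·(-2) = 2
  T: [v]_T + [ε]_T − 2·[ζ_2]_T = (-1) + (4) − 2·(0) = 3
  I: [v]_I + [ε]_I − 2·[ζ_2]_I = (0) + (2) − 2·(-1) = 4
Net dimensions [M⁻⁵ L² T³ I⁴] ≠ [1] — not dimensionless.

no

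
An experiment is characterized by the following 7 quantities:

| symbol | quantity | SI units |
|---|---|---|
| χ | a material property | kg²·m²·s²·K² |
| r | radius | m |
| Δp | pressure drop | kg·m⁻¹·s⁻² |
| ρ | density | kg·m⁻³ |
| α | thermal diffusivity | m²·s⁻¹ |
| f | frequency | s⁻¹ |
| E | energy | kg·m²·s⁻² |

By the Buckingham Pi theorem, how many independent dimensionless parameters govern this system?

3

There are 7 variables and 4 base dimensions (M, L, T, Θ).
The dimension matrix has rank 4.
Independent dimensionless groups: 7 − 4 = 3.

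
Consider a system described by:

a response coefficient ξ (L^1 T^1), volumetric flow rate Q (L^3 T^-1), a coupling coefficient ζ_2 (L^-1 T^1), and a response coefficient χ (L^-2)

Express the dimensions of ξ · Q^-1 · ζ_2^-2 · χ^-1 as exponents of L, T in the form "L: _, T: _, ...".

Collect each base-dimension exponent across the product:
  L: (1) − (3) − 2·(-1) − (-2) = 2
  T: (1) − (-1) − 2·(1) − (0) = 0
So the dimensions are [L²].

L: 2, T: 0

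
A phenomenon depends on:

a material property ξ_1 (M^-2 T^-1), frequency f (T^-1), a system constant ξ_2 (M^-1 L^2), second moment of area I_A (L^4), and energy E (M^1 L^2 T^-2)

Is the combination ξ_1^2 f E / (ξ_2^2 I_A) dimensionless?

Sum the exponent of each base dimension across the product:
  M: 2·[ξ_1]_M + [f]_M − 2·[ξ_2]_M − [I_A]_M + [E]_M = 2·(-2) + (0) − 2·(-1) − (0) + (1) = -1
  L: 2·[ξ_1]_L + [f]_L − 2·[ξ_2]_L − [I_A]_L + [E]_L = 2·(0) + (0) − 2·(2) − (4) + (2) = -6
  T: 2·[ξ_1]_T + [f]_T − 2·[ξ_2]_T − [I_A]_T + [E]_T = 2·(-1) + (-1) − 2·(0) − (0) + (-2) = -5
Net dimensions [M⁻¹ L⁻⁶ T⁻⁵] ≠ [1] — not dimensionless.

no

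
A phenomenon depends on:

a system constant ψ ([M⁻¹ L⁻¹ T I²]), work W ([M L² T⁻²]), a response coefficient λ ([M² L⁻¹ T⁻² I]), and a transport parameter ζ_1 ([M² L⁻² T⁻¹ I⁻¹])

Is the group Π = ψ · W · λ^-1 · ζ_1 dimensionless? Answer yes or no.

yes

Sum the exponent of each base dimension across the product:
  M: [ψ]_M + [W]_M − [λ]_M + [ζ_1]_M = (-1) + (1) − (2) + (2) = 0
  L: [ψ]_L + [W]_L − [λ]_L + [ζ_1]_L = (-1) + (2) − (-1) + (-2) = 0
  T: [ψ]_T + [W]_T − [λ]_T + [ζ_1]_T = (1) + (-2) − (-2) + (-1) = 0
  I: [ψ]_I + [W]_I − [λ]_I + [ζ_1]_I = (2) + (0) − (1) + (-1) = 0
All base exponents vanish — dimensionless.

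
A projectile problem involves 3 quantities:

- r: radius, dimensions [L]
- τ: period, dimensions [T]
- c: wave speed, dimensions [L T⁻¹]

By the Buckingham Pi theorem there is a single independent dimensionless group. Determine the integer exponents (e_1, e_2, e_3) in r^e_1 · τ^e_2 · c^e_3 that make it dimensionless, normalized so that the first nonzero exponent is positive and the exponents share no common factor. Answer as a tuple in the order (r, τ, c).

(1, -1, -1)

L: e_1·(1) + e_2·(0) + e_3·(1) = 0
T: e_1·(0) + e_2·(1) + e_3·(-1) = 0
Solving this homogeneous linear system for the smallest-integer solution (first nonzero entry positive) gives (1, -1, -1).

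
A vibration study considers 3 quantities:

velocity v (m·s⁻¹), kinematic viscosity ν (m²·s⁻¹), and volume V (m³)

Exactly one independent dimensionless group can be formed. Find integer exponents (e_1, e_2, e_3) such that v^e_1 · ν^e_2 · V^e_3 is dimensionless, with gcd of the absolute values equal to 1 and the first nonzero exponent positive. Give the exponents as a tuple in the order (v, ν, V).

L: e_1·(1) + e_2·(2) + e_3·(3) = 0
T: e_1·(-1) + e_2·(-1) + e_3·(0) = 0
Solving this homogeneous linear system for the smallest-integer solution (first nonzero entry positive) gives (3, -3, 1).

(3, -3, 1)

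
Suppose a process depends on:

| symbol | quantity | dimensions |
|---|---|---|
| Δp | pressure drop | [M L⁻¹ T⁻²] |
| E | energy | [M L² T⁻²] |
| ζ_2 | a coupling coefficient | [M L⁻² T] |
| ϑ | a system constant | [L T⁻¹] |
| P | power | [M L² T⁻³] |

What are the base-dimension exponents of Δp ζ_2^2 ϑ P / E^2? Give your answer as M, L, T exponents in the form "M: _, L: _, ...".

Collect each base-dimension exponent across the product:
  M: (1) − 2·(1) + 2·(1) + (0) + (1) = 2
  L: (-1) − 2·(2) + 2·(-2) + (1) + (2) = -6
  T: (-2) − 2·(-2) + 2·(1) + (-1) + (-3) = 0
So the dimensions are [M² L⁻⁶].

M: 2, L: -6, T: 0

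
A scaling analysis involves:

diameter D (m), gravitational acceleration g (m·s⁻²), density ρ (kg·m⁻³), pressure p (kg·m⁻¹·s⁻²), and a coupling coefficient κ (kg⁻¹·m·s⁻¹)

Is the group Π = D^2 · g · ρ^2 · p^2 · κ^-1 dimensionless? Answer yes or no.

no

Sum the exponent of each base dimension across the product:
  M: 2·[D]_M + [g]_M + 2·[ρ]_M + 2·[p]_M − [κ]_M = 2·(0) + (0) + 2·(1) + 2·(1) − (-1) = 5
  L: 2·[D]_L + [g]_L + 2·[ρ]_L + 2·[p]_L − [κ]_L = 2·(1) + (1) + 2·(-3) + 2·(-1) − (1) = -6
  T: 2·[D]_T + [g]_T + 2·[ρ]_T + 2·[p]_T − [κ]_T = 2·(0) + (-2) + 2·(0) + 2·(-2) − (-1) = -5
Net dimensions [M⁵ L⁻⁶ T⁻⁵] ≠ [1] — not dimensionless.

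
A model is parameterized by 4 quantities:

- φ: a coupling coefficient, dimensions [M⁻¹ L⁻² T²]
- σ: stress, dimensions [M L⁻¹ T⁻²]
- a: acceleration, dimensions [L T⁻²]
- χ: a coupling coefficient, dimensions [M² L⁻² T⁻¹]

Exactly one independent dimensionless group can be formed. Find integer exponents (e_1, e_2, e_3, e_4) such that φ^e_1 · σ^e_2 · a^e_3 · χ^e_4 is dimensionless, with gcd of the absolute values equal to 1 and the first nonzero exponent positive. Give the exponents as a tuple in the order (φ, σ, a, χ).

M: e_1·(-1) + e_2·(1) + e_3·(0) + e_4·(2) = 0
L: e_1·(-2) + e_2·(-1) + e_3·(1) + e_4·(-2) = 0
T: e_1·(2) + e_2·(-2) + e_3·(-2) + e_4·(-1) = 0
Solving this homogeneous linear system for the smallest-integer solution (first nonzero entry positive) gives (1, -3, 3, 2).

(1, -3, 3, 2)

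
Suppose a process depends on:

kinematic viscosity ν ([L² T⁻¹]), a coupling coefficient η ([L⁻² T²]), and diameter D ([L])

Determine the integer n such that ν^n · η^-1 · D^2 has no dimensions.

Balance the L exponent: (2)·n from ν, plus −(-2) + 2·(1) = 4 from the rest, must sum to zero.
2n + 4 = 0, so n = -2.

-2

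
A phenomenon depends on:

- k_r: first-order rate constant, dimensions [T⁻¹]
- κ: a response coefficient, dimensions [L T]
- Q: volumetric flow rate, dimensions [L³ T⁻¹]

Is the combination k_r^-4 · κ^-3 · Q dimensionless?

yes

Sum the exponent of each base dimension across the product:
  M: −4·[k_r]_M − 3·[κ]_M + [Q]_M = −4·(0) − 3·(0) + (0) = 0
  L: −4·[k_r]_L − 3·[κ]_L + [Q]_L = −4·(0) − 3·(1) + (3) = 0
  T: −4·[k_r]_T − 3·[κ]_T + [Q]_T = −4·(-1) − 3·(1) + (-1) = 0
All base exponents vanish — dimensionless.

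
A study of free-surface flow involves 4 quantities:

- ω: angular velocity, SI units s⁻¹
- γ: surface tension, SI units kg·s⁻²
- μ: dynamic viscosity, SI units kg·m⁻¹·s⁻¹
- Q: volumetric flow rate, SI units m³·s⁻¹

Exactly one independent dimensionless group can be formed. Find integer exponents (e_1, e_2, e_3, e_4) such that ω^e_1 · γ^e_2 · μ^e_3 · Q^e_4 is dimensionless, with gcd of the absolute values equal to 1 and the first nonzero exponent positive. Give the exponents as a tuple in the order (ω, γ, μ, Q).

(2, -3, 3, 1)

M: e_1·(0) + e_2·(1) + e_3·(1) + e_4·(0) = 0
L: e_1·(0) + e_2·(0) + e_3·(-1) + e_4·(3) = 0
T: e_1·(-1) + e_2·(-2) + e_3·(-1) + e_4·(-1) = 0
Solving this homogeneous linear system for the smallest-integer solution (first nonzero entry positive) gives (2, -3, 3, 1).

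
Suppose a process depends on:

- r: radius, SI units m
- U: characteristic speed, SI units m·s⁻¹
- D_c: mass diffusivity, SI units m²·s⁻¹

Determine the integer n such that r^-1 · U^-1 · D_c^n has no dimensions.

Balance the L exponent: (2)·n from D_c, plus −(1) − (1) = -2 from the rest, must sum to zero.
2n − 2 = 0, so n = 1.

1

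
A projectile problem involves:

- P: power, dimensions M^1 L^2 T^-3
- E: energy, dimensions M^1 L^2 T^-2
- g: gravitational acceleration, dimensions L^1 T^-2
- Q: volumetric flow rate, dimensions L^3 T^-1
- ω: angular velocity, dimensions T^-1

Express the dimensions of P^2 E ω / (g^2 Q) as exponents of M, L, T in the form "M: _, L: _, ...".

M: 3, L: 1, T: -4

Collect each base-dimension exponent across the product:
  M: 2·(1) + (1) − 2·(0) − (0) + (0) = 3
  L: 2·(2) + (2) − 2·(1) − (3) + (0) = 1
  T: 2·(-3) + (-2) − 2·(-2) − (-1) + (-1) = -4
So the dimensions are [M³ L T⁻⁴].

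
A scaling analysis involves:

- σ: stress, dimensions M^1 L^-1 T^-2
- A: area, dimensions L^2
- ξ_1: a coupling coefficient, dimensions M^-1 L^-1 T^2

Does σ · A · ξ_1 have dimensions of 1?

yes

Sum the exponent of each base dimension across the product:
  M: [σ]_M + [A]_M + [ξ_1]_M = (1) + (0) + (-1) = 0
  L: [σ]_L + [A]_L + [ξ_1]_L = (-1) + (2) + (-1) = 0
  T: [σ]_T + [A]_T + [ξ_1]_T = (-2) + (0) + (2) = 0
All base exponents vanish — dimensionless.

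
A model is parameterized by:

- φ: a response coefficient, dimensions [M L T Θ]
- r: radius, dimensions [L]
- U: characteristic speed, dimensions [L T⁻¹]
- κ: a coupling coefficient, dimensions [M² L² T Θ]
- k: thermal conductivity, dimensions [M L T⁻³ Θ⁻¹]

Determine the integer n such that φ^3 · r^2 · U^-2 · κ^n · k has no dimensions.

Balance the M exponent: (2)·n from κ, plus 3·(1) + 2·(0) − 2·(0) + (1) = 4 from the rest, must sum to zero.
2n + 4 = 0, so n = -2.

-2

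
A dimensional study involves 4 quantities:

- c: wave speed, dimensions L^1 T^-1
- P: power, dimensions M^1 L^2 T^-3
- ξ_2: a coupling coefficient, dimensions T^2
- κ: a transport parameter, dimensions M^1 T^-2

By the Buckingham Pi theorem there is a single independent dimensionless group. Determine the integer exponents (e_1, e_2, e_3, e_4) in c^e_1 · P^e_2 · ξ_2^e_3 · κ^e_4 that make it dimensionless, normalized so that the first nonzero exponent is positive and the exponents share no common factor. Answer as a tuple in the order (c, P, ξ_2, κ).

(4, -2, 1, 2)

M: e_1·(0) + e_2·(1) + e_3·(0) + e_4·(1) = 0
L: e_1·(1) + e_2·(2) + e_3·(0) + e_4·(0) = 0
T: e_1·(-1) + e_2·(-3) + e_3·(2) + e_4·(-2) = 0
Solving this homogeneous linear system for the smallest-integer solution (first nonzero entry positive) gives (4, -2, 1, 2).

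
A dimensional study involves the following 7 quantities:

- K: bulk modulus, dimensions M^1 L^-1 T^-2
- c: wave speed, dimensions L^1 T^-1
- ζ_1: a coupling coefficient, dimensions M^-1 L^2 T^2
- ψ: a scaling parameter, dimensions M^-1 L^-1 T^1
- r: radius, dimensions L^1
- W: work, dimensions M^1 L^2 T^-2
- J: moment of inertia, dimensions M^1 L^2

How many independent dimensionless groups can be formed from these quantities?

There are 7 variables and 3 base dimensions (M, L, T).
The dimension matrix has rank 3.
Independent dimensionless groups: 7 − 3 = 4.

4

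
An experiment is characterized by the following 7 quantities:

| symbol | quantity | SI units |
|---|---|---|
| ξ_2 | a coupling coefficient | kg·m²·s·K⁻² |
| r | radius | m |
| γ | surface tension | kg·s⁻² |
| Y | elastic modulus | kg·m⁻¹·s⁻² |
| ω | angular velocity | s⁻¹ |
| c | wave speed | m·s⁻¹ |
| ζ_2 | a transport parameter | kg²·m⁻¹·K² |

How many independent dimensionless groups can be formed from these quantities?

3

There are 7 variables and 4 base dimensions (M, L, T, Θ).
The dimension matrix has rank 4.
Independent dimensionless groups: 7 − 4 = 3.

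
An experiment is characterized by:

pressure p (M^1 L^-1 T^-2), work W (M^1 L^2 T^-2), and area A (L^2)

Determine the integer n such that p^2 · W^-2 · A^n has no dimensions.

Balance the L exponent: (2)·n from A, plus 2·(-1) − 2·(2) = -6 from the rest, must sum to zero.
2n − 6 = 0, so n = 3.

3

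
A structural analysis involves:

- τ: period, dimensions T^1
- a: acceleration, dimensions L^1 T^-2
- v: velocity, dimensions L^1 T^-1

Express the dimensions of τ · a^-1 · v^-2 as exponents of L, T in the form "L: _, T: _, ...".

Collect each base-dimension exponent across the product:
  L: (0) − (1) − 2·(1) = -3
  T: (1) − (-2) − 2·(-1) = 5
So the dimensions are [L⁻³ T⁵].

L: -3, T: 5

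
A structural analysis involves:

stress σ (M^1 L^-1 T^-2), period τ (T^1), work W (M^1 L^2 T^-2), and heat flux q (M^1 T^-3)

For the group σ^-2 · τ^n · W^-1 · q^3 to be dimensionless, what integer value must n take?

Balance the T exponent: (1)·n from τ, plus −2·(-2) − (-2) + 3·(-3) = -3 from the rest, must sum to zero.
n − 3 = 0, so n = 3.

3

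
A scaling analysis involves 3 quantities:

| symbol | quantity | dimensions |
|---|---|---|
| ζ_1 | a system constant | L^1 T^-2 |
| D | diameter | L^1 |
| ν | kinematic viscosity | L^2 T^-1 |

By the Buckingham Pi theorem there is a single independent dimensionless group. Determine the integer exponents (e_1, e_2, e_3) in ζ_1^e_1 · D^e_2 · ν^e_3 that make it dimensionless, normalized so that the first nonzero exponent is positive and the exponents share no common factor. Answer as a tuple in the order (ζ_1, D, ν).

(1, 3, -2)

L: e_1·(1) + e_2·(1) + e_3·(2) = 0
T: e_1·(-2) + e_2·(0) + e_3·(-1) = 0
Solving this homogeneous linear system for the smallest-integer solution (first nonzero entry positive) gives (1, 3, -2).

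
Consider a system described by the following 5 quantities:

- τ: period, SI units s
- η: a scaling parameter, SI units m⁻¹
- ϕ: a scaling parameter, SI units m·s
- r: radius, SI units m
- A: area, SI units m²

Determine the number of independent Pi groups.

There are 5 variables and 2 base dimensions (L, T).
The dimension matrix has rank 2.
Independent dimensionless groups: 5 − 2 = 3.

3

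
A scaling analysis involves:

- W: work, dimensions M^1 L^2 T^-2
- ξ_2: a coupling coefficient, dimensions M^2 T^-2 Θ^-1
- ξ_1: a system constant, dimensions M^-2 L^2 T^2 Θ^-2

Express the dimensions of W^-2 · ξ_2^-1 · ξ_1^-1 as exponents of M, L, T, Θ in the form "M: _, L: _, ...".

M: -2, L: -6, T: 4, Θ: 3

Collect each base-dimension exponent across the product:
  M: −2·(1) − (2) − (-2) = -2
  L: −2·(2) − (0) − (2) = -6
  T: −2·(-2) − (-2) − (2) = 4
  Θ: −2·(0) − (-1) − (-2) = 3
So the dimensions are [M⁻² L⁻⁶ T⁴ Θ³].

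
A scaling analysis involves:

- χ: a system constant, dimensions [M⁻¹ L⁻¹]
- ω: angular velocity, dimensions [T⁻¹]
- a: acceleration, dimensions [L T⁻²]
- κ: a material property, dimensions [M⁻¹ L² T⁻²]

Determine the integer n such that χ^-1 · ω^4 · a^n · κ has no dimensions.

Balance the L exponent: (1)·n from a, plus −(-1) + 4·(0) + (2) = 3 from the rest, must sum to zero.
n + 3 = 0, so n = -3.

-3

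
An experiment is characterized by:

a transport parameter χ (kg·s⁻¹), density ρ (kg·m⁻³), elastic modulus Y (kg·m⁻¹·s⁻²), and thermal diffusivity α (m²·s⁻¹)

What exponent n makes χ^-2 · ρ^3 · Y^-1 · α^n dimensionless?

Balance the L exponent: (2)·n from α, plus −2·(0) + 3·(-3) − (-1) = -8 from the rest, must sum to zero.
2n − 8 = 0, so n = 4.

4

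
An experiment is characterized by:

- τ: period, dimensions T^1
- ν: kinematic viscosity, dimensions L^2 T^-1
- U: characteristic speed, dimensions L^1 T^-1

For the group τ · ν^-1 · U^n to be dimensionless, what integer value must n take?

2

Balance the L exponent: (1)·n from U, plus (0) − (2) = -2 from the rest, must sum to zero.
n − 2 = 0, so n = 2.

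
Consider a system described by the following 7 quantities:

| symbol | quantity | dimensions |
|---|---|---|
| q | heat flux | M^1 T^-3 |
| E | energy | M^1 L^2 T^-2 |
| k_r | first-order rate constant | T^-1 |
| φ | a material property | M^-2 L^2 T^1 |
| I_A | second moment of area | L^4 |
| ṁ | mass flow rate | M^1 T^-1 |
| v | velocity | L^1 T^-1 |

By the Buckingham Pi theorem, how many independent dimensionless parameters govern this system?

There are 7 variables and 3 base dimensions (M, L, T).
The dimension matrix has rank 3.
Independent dimensionless groups: 7 − 3 = 4.

4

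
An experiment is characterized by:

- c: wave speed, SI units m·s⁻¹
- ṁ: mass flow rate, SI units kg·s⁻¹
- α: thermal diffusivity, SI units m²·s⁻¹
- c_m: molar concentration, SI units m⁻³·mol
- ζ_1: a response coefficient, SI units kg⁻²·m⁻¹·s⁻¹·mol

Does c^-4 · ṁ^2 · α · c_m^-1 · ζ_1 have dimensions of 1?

yes

Sum the exponent of each base dimension across the product:
  M: −4·[c]_M + 2·[ṁ]_M + [α]_M − [c_m]_M + [ζ_1]_M = −4·(0) + 2·(1) + (0) − (0) + (-2) = 0
  L: −4·[c]_L + 2·[ṁ]_L + [α]_L − [c_m]_L + [ζ_1]_L = −4·(1) + 2·(0) + (2) − (-3) + (-1) = 0
  T: −4·[c]_T + 2·[ṁ]_T + [α]_T − [c_m]_T + [ζ_1]_T = −4·(-1) + 2·(-1) + (-1) − (0) + (-1) = 0
  N: −4·[c]_N + 2·[ṁ]_N + [α]_N − [c_m]_N + [ζ_1]_N = −4·(0) + 2·(0) + (0) − (1) + (1) = 0
All base exponents vanish — dimensionless.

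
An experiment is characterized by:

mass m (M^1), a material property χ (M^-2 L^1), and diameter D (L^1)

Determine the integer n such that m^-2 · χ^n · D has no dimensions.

Balance the M exponent: (-2)·n from χ, plus −2·(1) + (0) = -2 from the rest, must sum to zero.
-2n − 2 = 0, so n = -1.

-1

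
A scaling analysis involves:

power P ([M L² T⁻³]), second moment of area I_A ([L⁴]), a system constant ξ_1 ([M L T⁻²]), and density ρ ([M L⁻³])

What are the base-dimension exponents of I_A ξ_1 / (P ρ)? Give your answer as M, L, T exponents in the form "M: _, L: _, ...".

Collect each base-dimension exponent across the product:
  M: −(1) + (0) + (1) − (1) = -1
  L: −(2) + (4) + (1) − (-3) = 6
  T: −(-3) + (0) + (-2) − (0) = 1
So the dimensions are [M⁻¹ L⁶ T].

M: -1, L: 6, T: 1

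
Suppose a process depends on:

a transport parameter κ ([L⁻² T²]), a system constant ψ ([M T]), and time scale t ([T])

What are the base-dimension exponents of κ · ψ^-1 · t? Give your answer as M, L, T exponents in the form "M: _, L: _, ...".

Collect each base-dimension exponent across the product:
  M: (0) − (1) + (0) = -1
  L: (-2) − (0) + (0) = -2
  T: (2) − (1) + (1) = 2
So the dimensions are [M⁻¹ L⁻² T²].

M: -1, L: -2, T: 2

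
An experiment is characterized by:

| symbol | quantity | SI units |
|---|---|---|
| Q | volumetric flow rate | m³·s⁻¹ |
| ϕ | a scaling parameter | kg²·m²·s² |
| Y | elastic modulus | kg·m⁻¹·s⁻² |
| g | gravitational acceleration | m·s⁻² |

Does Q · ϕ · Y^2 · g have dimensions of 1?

Sum the exponent of each base dimension across the product:
  M: [Q]_M + [ϕ]_M + 2·[Y]_M + [g]_M = (0) + (2) + 2·(1) + (0) = 4
  L: [Q]_L + [ϕ]_L + 2·[Y]_L + [g]_L = (3) + (2) + 2·(-1) + (1) = 4
  T: [Q]_T + [ϕ]_T + 2·[Y]_T + [g]_T = (-1) + (2) + 2·(-2) + (-2) = -5
Net dimensions [M⁴ L⁴ T⁻⁵] ≠ [1] — not dimensionless.

no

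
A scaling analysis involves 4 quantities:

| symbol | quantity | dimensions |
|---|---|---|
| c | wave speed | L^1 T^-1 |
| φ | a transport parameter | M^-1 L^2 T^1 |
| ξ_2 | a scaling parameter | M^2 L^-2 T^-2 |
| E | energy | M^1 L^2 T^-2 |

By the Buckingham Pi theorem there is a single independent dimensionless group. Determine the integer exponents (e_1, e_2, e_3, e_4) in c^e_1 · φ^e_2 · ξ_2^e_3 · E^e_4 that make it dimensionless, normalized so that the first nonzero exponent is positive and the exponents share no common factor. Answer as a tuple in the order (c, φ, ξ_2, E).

(2, 4, 3, -2)

M: e_1·(0) + e_2·(-1) + e_3·(2) + e_4·(1) = 0
L: e_1·(1) + e_2·(2) + e_3·(-2) + e_4·(2) = 0
T: e_1·(-1) + e_2·(1) + e_3·(-2) + e_4·(-2) = 0
Solving this homogeneous linear system for the smallest-integer solution (first nonzero entry positive) gives (2, 4, 3, -2).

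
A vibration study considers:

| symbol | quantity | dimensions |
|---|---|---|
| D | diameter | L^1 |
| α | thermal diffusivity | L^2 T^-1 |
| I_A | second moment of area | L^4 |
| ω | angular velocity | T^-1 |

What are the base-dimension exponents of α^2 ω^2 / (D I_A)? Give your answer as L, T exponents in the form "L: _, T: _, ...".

L: -1, T: -4

Collect each base-dimension exponent across the product:
  L: −(1) + 2·(2) − (4) + 2·(0) = -1
  T: −(0) + 2·(-1) − (0) + 2·(-1) = -4
So the dimensions are [L⁻¹ T⁻⁴].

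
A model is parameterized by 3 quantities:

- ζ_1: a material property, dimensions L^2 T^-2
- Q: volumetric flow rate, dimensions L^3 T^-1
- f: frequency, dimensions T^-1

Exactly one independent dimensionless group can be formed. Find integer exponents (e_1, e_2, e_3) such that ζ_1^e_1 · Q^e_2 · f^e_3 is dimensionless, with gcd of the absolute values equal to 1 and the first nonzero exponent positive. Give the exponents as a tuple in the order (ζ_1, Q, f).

(3, -2, -4)

L: e_1·(2) + e_2·(3) + e_3·(0) = 0
T: e_1·(-2) + e_2·(-1) + e_3·(-1) = 0
Solving this homogeneous linear system for the smallest-integer solution (first nonzero entry positive) gives (3, -2, -4).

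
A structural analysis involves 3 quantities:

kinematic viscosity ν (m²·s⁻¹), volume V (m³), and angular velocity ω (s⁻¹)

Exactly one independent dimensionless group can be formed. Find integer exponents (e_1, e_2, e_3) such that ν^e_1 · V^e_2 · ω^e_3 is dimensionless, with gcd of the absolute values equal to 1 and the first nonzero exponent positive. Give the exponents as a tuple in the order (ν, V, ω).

L: e_1·(2) + e_2·(3) + e_3·(0) = 0
T: e_1·(-1) + e_2·(0) + e_3·(-1) = 0
Solving this homogeneous linear system for the smallest-integer solution (first nonzero entry positive) gives (3, -2, -3).

(3, -2, -3)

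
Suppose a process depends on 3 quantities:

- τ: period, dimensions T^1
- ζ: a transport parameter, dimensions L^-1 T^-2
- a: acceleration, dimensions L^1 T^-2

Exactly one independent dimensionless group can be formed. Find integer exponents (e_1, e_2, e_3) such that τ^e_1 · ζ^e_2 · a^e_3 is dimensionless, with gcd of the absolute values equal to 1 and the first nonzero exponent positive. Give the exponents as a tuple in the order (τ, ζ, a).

L: e_1·(0) + e_2·(-1) + e_3·(1) = 0
T: e_1·(1) + e_2·(-2) + e_3·(-2) = 0
Solving this homogeneous linear system for the smallest-integer solution (first nonzero entry positive) gives (4, 1, 1).

(4, 1, 1)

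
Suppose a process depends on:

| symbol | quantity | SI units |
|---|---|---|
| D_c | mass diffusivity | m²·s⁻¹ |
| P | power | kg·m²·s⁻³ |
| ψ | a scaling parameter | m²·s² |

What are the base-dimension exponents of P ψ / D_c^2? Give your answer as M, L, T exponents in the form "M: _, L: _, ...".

M: 1, L: 0, T: 1

Collect each base-dimension exponent across the product:
  M: −2·(0) + (1) + (0) = 1
  L: −2·(2) + (2) + (2) = 0
  T: −2·(-1) + (-3) + (2) = 1
So the dimensions are [M T].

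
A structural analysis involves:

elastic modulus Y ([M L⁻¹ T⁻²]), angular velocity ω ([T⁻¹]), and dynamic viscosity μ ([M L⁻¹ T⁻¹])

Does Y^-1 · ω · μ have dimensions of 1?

Sum the exponent of each base dimension across the product:
  M: −[Y]_M + [ω]_M + [μ]_M = −(1) + (0) + (1) = 0
  L: −[Y]_L + [ω]_L + [μ]_L = −(-1) + (0) + (-1) = 0
  T: −[Y]_T + [ω]_T + [μ]_T = −(-2) + (-1) + (-1) = 0
All base exponents vanish — dimensionless.

yes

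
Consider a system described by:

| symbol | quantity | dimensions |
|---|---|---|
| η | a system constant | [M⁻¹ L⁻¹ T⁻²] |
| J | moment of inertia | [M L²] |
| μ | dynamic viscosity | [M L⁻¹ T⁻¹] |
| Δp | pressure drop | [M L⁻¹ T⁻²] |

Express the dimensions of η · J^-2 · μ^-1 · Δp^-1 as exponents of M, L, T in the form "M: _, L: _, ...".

M: -5, L: -3, T: 1

Collect each base-dimension exponent across the product:
  M: (-1) − 2·(1) − (1) − (1) = -5
  L: (-1) − 2·(2) − (-1) − (-1) = -3
  T: (-2) − 2·(0) − (-1) − (-2) = 1
So the dimensions are [M⁻⁵ L⁻³ T].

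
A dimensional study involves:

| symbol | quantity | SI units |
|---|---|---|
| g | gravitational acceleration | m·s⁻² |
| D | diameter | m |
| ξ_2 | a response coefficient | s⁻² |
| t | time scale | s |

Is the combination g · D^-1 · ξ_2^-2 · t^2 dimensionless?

Sum the exponent of each base dimension across the product:
  L: [g]_L − [D]_L − 2·[ξ_2]_L + 2·[t]_L = (1) − (1) − 2·(0) + 2·(0) = 0
  T: [g]_T − [D]_T − 2·[ξ_2]_T + 2·[t]_T = (-2) − (0) − 2·(-2) + 2·(1) = 4
Net dimensions [T⁴] ≠ [1] — not dimensionless.

no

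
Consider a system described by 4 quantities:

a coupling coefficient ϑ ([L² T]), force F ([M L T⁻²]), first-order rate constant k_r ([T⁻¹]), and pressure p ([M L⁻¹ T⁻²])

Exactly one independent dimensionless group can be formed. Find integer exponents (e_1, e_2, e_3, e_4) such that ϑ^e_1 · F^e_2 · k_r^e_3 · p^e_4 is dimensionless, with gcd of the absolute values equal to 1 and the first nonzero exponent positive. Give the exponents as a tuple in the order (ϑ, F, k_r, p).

(1, -1, 1, 1)

M: e_1·(0) + e_2·(1) + e_3·(0) + e_4·(1) = 0
L: e_1·(2) + e_2·(1) + e_3·(0) + e_4·(-1) = 0
T: e_1·(1) + e_2·(-2) + e_3·(-1) + e_4·(-2) = 0
Solving this homogeneous linear system for the smallest-integer solution (first nonzero entry positive) gives (1, -1, 1, 1).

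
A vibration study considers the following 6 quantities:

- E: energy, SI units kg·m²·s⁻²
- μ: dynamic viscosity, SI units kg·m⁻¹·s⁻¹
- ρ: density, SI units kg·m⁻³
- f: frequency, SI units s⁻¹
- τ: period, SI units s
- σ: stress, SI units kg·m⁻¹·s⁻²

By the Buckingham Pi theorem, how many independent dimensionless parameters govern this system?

There are 6 variables and 3 base dimensions (M, L, T).
The dimension matrix has rank 3.
Independent dimensionless groups: 6 − 3 = 3.

3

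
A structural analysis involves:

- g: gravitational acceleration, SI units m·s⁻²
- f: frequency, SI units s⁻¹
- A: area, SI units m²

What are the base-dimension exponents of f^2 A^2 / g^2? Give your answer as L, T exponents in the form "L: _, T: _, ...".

Collect each base-dimension exponent across the product:
  L: −2·(1) + 2·(0) + 2·(2) = 2
  T: −2·(-2) + 2·(-1) + 2·(0) = 2
So the dimensions are [L² T²].

L: 2, T: 2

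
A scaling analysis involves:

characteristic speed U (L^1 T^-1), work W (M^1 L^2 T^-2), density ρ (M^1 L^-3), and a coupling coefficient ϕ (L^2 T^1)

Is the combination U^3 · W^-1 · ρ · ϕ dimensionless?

yes

Sum the exponent of each base dimension across the product:
  M: 3·[U]_M − [W]_M + [ρ]_M + [ϕ]_M = 3·(0) − (1) + (1) + (0) = 0
  L: 3·[U]_L − [W]_L + [ρ]_L + [ϕ]_L = 3·(1) − (2) + (-3) + (2) = 0
  T: 3·[U]_T − [W]_T + [ρ]_T + [ϕ]_T = 3·(-1) − (-2) + (0) + (1) = 0
  Θ: 3·[U]_Θ − [W]_Θ + [ρ]_Θ + [ϕ]_Θ = 3·(0) − (0) + (0) + (0) = 0
All base exponents vanish — dimensionless.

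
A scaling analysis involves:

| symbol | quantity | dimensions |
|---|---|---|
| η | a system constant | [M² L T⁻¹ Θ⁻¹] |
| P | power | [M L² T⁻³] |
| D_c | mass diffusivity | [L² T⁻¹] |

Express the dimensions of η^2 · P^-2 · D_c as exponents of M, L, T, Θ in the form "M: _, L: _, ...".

Collect each base-dimension exponent across the product:
  M: 2·(2) − 2·(1) + (0) = 2
  L: 2·(1) − 2·(2) + (2) = 0
  T: 2·(-1) − 2·(-3) + (-1) = 3
  Θ: 2·(-1) − 2·(0) + (0) = -2
So the dimensions are [M² T³ Θ⁻²].

M: 2, L: 0, T: 3, Θ: -2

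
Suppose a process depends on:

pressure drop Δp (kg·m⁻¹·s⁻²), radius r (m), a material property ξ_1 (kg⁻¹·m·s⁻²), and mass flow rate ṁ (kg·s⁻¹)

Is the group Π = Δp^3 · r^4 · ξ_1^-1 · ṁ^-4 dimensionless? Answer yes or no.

yes

Sum the exponent of each base dimension across the product:
  M: 3·[Δp]_M + 4·[r]_M − [ξ_1]_M − 4·[ṁ]_M = 3·(1) + 4·(0) − (-1) − 4·(1) = 0
  L: 3·[Δp]_L + 4·[r]_L − [ξ_1]_L − 4·[ṁ]_L = 3·(-1) + 4·(1) − (1) − 4·(0) = 0
  T: 3·[Δp]_T + 4·[r]_T − [ξ_1]_T − 4·[ṁ]_T = 3·(-2) + 4·(0) − (-2) − 4·(-1) = 0
All base exponents vanish — dimensionless.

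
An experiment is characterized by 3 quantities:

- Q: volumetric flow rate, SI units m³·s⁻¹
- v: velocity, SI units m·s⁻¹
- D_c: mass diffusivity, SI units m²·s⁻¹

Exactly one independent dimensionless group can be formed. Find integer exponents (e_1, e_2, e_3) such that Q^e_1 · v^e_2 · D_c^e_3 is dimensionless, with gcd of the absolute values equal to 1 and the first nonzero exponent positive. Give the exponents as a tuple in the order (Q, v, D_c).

(1, 1, -2)

L: e_1·(3) + e_2·(1) + e_3·(2) = 0
T: e_1·(-1) + e_2·(-1) + e_3·(-1) = 0
Solving this homogeneous linear system for the smallest-integer solution (first nonzero entry positive) gives (1, 1, -2).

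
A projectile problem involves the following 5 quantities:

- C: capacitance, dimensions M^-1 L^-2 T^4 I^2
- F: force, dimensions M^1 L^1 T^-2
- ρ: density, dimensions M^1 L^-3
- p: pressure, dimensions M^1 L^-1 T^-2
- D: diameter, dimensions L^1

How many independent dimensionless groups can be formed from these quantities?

1

There are 5 variables and 4 base dimensions (M, L, T, I).
The dimension matrix has rank 4.
Independent dimensionless groups: 5 − 4 = 1.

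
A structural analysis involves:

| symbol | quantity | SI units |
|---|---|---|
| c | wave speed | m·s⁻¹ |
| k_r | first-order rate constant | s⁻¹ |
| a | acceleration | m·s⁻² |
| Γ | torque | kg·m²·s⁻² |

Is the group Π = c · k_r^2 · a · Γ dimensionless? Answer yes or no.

no

Sum the exponent of each base dimension across the product:
  M: [c]_M + 2·[k_r]_M + [a]_M + [Γ]_M = (0) + 2·(0) + (0) + (1) = 1
  L: [c]_L + 2·[k_r]_L + [a]_L + [Γ]_L = (1) + 2·(0) + (1) + (2) = 4
  T: [c]_T + 2·[k_r]_T + [a]_T + [Γ]_T = (-1) + 2·(-1) + (-2) + (-2) = -7
Net dimensions [M L⁴ T⁻⁷] ≠ [1] — not dimensionless.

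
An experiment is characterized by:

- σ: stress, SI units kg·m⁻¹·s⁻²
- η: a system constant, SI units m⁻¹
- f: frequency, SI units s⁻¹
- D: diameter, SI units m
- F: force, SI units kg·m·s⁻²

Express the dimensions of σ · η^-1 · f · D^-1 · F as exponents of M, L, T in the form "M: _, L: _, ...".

M: 2, L: 0, T: -5

Collect each base-dimension exponent across the product:
  M: (1) − (0) + (0) − (0) + (1) = 2
  L: (-1) − (-1) + (0) − (1) + (1) = 0
  T: (-2) − (0) + (-1) − (0) + (-2) = -5
So the dimensions are [M² T⁻⁵].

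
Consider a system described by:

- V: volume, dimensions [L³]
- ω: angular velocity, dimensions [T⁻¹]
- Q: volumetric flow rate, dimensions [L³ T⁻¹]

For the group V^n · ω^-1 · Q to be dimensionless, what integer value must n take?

-1

Balance the L exponent: (3)·n from V, plus −(0) + (3) = 3 from the rest, must sum to zero.
3n + 3 = 0, so n = -1.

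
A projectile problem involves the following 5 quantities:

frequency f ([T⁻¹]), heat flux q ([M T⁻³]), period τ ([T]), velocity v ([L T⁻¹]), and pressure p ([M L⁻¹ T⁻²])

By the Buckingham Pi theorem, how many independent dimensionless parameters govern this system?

2

There are 5 variables and 3 base dimensions (M, L, T).
The dimension matrix has rank 3.
Independent dimensionless groups: 5 − 3 = 2.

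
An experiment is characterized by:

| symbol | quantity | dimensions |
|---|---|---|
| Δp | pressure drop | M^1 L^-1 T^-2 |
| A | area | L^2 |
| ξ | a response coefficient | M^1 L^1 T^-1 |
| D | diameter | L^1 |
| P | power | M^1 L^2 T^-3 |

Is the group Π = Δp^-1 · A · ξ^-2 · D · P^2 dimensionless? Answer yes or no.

Sum the exponent of each base dimension across the product:
  M: −[Δp]_M + [A]_M − 2·[ξ]_M + [D]_M + 2·[P]_M = −(1) + (0) − 2·(1) + (0) + 2·(1) = -1
  L: −[Δp]_L + [A]_L − 2·[ξ]_L + [D]_L + 2·[P]_L = −(-1) + (2) − 2·(1) + (1) + 2·(2) = 6
  T: −[Δp]_T + [A]_T − 2·[ξ]_T + [D]_T + 2·[P]_T = −(-2) + (0) − 2·(-1) + (0) + 2·(-3) = -2
Net dimensions [M⁻¹ L⁶ T⁻²] ≠ [1] — not dimensionless.

no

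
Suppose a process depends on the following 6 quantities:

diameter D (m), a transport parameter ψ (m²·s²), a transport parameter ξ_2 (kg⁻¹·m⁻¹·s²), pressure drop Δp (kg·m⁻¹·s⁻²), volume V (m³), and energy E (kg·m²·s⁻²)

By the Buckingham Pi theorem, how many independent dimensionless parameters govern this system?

3

There are 6 variables and 3 base dimensions (M, L, T).
The dimension matrix has rank 3.
Independent dimensionless groups: 6 − 3 = 3.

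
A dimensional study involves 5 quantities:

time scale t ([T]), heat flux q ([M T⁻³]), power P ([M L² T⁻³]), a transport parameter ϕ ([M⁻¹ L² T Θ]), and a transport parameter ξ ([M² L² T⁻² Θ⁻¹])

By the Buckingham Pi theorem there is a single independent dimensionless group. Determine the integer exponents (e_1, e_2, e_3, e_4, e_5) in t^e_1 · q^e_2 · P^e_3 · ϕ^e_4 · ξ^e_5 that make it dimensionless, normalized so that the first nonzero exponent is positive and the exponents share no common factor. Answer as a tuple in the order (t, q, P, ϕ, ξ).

M: e_1·(0) + e_2·(1) + e_3·(1) + e_4·(-1) + e_5·(2) = 0
L: e_1·(0) + e_2·(0) + e_3·(2) + e_4·(2) + e_5·(2) = 0
T: e_1·(1) + e_2·(-3) + e_3·(-3) + e_4·(1) + e_5·(-2) = 0
Θ: e_1·(0) + e_2·(0) + e_3·(0) + e_4·(1) + e_5·(-1) = 0
Solving this homogeneous linear system for the smallest-integer solution (first nonzero entry positive) gives (2, -1, 2, -1, -1).

(2, -1, 2, -1, -1)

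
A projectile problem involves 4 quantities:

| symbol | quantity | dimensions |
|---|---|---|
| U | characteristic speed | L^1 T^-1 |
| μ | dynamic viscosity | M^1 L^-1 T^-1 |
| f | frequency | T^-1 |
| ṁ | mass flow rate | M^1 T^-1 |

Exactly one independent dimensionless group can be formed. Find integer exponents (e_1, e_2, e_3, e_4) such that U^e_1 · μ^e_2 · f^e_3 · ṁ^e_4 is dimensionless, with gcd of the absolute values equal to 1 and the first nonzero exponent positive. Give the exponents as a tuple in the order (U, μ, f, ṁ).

(1, 1, -1, -1)

M: e_1·(0) + e_2·(1) + e_3·(0) + e_4·(1) = 0
L: e_1·(1) + e_2·(-1) + e_3·(0) + e_4·(0) = 0
T: e_1·(-1) + e_2·(-1) + e_3·(-1) + e_4·(-1) = 0
Solving this homogeneous linear system for the smallest-integer solution (first nonzero entry positive) gives (1, 1, -1, -1).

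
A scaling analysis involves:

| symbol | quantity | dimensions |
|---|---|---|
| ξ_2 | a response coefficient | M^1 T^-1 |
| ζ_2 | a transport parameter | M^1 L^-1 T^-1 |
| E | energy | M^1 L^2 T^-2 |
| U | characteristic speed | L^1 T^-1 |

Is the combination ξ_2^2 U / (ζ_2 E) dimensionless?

yes

Sum the exponent of each base dimension across the product:
  M: 2·[ξ_2]_M − [ζ_2]_M − [E]_M + [U]_M = 2·(1) − (1) − (1) + (0) = 0
  L: 2·[ξ_2]_L − [ζ_2]_L − [E]_L + [U]_L = 2·(0) − (-1) − (2) + (1) = 0
  T: 2·[ξ_2]_T − [ζ_2]_T − [E]_T + [U]_T = 2·(-1) − (-1) − (-2) + (-1) = 0
All base exponents vanish — dimensionless.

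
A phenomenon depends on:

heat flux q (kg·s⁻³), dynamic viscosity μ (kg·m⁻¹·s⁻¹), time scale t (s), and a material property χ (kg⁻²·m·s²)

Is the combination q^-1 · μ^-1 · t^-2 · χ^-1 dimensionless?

yes

Sum the exponent of each base dimension across the product:
  M: −[q]_M − [μ]_M − 2·[t]_M − [χ]_M = −(1) − (1) − 2·(0) − (-2) = 0
  L: −[q]_L − [μ]_L − 2·[t]_L − [χ]_L = −(0) − (-1) − 2·(0) − (1) = 0
  T: −[q]_T − [μ]_T − 2·[t]_T − [χ]_T = −(-3) − (-1) − 2·(1) − (2) = 0
All base exponents vanish — dimensionless.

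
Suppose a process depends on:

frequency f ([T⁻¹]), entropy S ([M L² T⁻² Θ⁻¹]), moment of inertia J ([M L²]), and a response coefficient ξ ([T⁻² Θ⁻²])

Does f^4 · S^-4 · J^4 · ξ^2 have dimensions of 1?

Sum the exponent of each base dimension across the product:
  M: 4·[f]_M − 4·[S]_M + 4·[J]_M + 2·[ξ]_M = 4·(0) − 4·(1) + 4·(1) + 2·(0) = 0
  L: 4·[f]_L − 4·[S]_L + 4·[J]_L + 2·[ξ]_L = 4·(0) − 4·(2) + 4·(2) + 2·(0) = 0
  T: 4·[f]_T − 4·[S]_T + 4·[J]_T + 2·[ξ]_T = 4·(-1) − 4·(-2) + 4·(0) + 2·(-2) = 0
  Θ: 4·[f]_Θ − 4·[S]_Θ + 4·[J]_Θ + 2·[ξ]_Θ = 4·(0) − 4·(-1) + 4·(0) + 2·(-2) = 0
All base exponents vanish — dimensionless.

yes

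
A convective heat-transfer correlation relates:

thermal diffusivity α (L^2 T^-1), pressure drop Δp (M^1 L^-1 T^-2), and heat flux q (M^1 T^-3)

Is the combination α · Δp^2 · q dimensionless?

no

Sum the exponent of each base dimension across the product:
  M: [α]_M + 2·[Δp]_M + [q]_M = (0) + 2·(1) + (1) = 3
  L: [α]_L + 2·[Δp]_L + [q]_L = (2) + 2·(-1) + (0) = 0
  T: [α]_T + 2·[Δp]_T + [q]_T = (-1) + 2·(-2) + (-3) = -8
Net dimensions [M³ T⁻⁸] ≠ [1] — not dimensionless.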